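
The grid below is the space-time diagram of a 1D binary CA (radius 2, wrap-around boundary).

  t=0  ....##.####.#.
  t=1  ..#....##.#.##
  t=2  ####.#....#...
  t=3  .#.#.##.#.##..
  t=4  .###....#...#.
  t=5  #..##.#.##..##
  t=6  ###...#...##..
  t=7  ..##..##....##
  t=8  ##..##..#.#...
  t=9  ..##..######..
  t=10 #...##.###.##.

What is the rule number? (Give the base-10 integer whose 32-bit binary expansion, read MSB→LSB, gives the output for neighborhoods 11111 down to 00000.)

  #####|#  b31=1 t=9,i=8
  ####.|.  b30=0 t=0,i=9
  ###.#|#  b29=1 t=0,i=10
  ###..|#  b28=1 t=4,i=3
  ##.##|.  b27=0 t=0,i=6
  ##.#.|.  b26=0 t=0,i=11
  ##..#|#  b25=1 t=1,i=0
  ##...|#  b24=1 t=3,i=12
  #.###|#  b23=1 t=0,i=7
  #.##.|.  b22=0 t=1,i=12
  #.#.#|#  b21=1 t=1,i=10
  #.#..|#  b20=1 t=0,i=12
  #..##|#  b19=1 t=4,i=0
  #..#.|#  b18=1 t=1,i=1
  #...#|.  b17=0 t=2,i=12
  #....|.  b16=0 t=0,i=0
  .####|#  b15=1 t=0,i=8
  .###.|.  b14=0 t=4,i=2
  .##.#|.  b13=0 t=0,i=5
  .##..|.  b12=0 t=1,i=13
  .#.##|.  b11=0 t=1,i=11
  .#.#.|#  b10=1 t=3,i=2
  .#..#|#  b9=1 t=4,i=13
  .#...|#  b8=1 t=0,i=13
  ..###|.  b7=0 t=2,i=0
  ..##.|.  b6=0 t=0,i=4
  ..#.#|#  b5=1 t=3,i=1
  ..#..|#  b4=1 t=1,i=2
  ...##|.  b3=0 t=0,i=3
  ...#.|.  b2=0 t=2,i=9
  ....#|#  b1=1 t=0,i=2
  .....|.  b0=0 t=0,i=1
  bits 10110011101111001000011100110010 = 3015477042

3015477042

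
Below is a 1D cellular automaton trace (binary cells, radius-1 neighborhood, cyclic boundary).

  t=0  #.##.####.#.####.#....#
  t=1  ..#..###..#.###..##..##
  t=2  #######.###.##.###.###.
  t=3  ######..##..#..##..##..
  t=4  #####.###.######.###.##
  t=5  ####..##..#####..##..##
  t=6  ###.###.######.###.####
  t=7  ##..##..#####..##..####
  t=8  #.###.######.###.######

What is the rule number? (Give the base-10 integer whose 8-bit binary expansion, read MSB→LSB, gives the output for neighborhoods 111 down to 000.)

158

  nb ###: next=#  (t=0,i=6, bit7=1)
  nb ##.: next=.  (t=0,i=0, bit6=0)
  nb #.#: next=.  (t=0,i=1, bit5=0)
  nb #..: next=#  (t=0,i=18, bit4=1)
  nb .##: next=#  (t=0,i=2, bit3=1)
  nb .#.: next=#  (t=0,i=10, bit2=1)
  nb ..#: next=#  (t=0,i=21, bit1=1)
  nb ...: next=.  (t=0,i=19, bit0=0)
  bits 10011110 = 158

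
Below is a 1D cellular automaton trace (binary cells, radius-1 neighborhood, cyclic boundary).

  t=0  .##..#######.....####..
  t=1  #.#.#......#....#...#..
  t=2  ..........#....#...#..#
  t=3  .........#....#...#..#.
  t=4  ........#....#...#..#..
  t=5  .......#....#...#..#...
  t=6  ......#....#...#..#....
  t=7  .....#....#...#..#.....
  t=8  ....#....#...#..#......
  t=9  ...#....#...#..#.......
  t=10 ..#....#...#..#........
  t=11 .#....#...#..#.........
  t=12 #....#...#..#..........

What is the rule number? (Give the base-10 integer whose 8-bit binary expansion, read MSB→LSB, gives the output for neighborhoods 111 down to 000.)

66

  ###|.  b7=0 t=0,i=6
  ##.|#  b6=1 t=0,i=2
  #.#|.  b5=0 t=1,i=1
  #..|.  b4=0 t=0,i=3
  .##|.  b3=0 t=0,i=1
  .#.|.  b2=0 t=1,i=0
  ..#|#  b1=1 t=0,i=0
  ...|.  b0=0 t=0,i=13
  bits 01000010 = 66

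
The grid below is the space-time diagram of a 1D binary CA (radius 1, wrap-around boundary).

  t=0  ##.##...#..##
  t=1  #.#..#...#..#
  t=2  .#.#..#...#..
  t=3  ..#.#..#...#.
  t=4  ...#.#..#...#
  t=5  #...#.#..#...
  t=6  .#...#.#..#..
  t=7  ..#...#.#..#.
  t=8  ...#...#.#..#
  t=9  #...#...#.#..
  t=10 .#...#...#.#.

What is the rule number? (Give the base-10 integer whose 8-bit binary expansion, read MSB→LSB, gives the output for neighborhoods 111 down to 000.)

  ###|#  b7=1 t=0,i=0
  ##.|.  b6=0 t=0,i=1
  #.#|#  b5=1 t=0,i=2
  #..|#  b4=1 t=0,i=5
  .##|.  b3=0 t=0,i=3
  .#.|.  b2=0 t=0,i=8
  ..#|.  b1=0 t=0,i=7
  ...|.  b0=0 t=0,i=6
  bits 10110000 = 176

176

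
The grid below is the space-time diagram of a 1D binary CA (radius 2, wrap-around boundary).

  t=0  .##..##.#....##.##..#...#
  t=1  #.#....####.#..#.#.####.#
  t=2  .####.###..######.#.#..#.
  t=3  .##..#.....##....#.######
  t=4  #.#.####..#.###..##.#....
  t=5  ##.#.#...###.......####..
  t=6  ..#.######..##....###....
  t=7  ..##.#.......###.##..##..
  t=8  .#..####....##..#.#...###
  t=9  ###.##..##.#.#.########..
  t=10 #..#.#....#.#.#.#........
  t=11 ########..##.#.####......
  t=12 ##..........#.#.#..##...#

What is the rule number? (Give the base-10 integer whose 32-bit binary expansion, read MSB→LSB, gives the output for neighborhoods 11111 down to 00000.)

219652024

  nb #####: next=.  (t=2,i=13, bit31=0)
  nb ####.: next=.  (t=1,i=9, bit30=0)
  nb ###.#: next=.  (t=1,i=10, bit29=0)
  nb ###..: next=.  (t=2,i=8, bit28=0)
  nb ##.##: next=#  (t=0,i=15, bit27=1)
  nb ##.#.: next=#  (t=0,i=7, bit26=1)
  nb ##..#: next=.  (t=0,i=3, bit25=0)
  nb ##...: next=#  (t=3,i=13, bit24=1)
  nb #.###: next=.  (t=1,i=19, bit23=0)
  nb #.##.: next=.  (t=0,i=1, bit22=0)
  nb #.#.#: next=.  (t=1,i=17, bit21=0)
  nb #.#..: next=#  (t=0,i=8, bit20=1)
  nb #..##: next=.  (t=0,i=4, bit19=0)
  nb #..#.: next=#  (t=0,i=19, bit18=1)
  nb #...#: next=#  (t=0,i=22, bit17=1)
  nb #....: next=#  (t=0,i=10, bit16=1)
  nb .####: next=#  (t=1,i=8, bit15=1)
  nb .###.: next=.  (t=2,i=7, bit14=0)
  nb .##.#: next=.  (t=0,i=6, bit13=0)
  nb .##..: next=#  (t=0,i=2, bit12=1)
  nb .#.##: next=#  (t=0,i=0, bit11=1)
  nb .#.#.: next=#  (t=1,i=16, bit10=1)
  nb .#..#: next=#  (t=1,i=13, bit9=1)
  nb .#...: next=#  (t=0,i=9, bit8=1)
  nb ..###: next=#  (t=1,i=7, bit7=1)
  nb ..##.: next=.  (t=0,i=5, bit6=0)
  nb ..#.#: next=#  (t=0,i=24, bit5=1)
  nb ..#..: next=#  (t=0,i=20, bit4=1)
  nb ...##: next=#  (t=0,i=12, bit3=1)
  nb ...#.: next=.  (t=0,i=23, bit2=0)
  nb ....#: next=.  (t=0,i=11, bit1=0)
  nb .....: next=.  (t=3,i=8, bit0=0)
  bits 00001101000101111001111110111000 = 219652024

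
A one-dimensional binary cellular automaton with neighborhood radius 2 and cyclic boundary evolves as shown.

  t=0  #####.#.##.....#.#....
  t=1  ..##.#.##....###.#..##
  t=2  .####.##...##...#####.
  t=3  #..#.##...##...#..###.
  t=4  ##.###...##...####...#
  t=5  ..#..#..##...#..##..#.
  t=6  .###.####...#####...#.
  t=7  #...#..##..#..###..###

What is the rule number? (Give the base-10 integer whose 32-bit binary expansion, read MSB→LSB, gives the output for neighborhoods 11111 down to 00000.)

3696765566

  nb #####: next=#  (t=0,i=2, bit31=1)
  nb ####.: next=#  (t=0,i=3, bit30=1)
  nb ###.#: next=.  (t=0,i=4, bit29=0)
  nb ###..: next=#  (t=2,i=20, bit28=1)
  nb ##.##: next=#  (t=2,i=5, bit27=1)
  nb ##.#.: next=#  (t=0,i=5, bit26=1)
  nb ##..#: next=.  (t=1,i=0, bit25=0)
  nb ##...: next=.  (t=0,i=10, bit24=0)
  nb #.###: next=.  (t=4,i=3, bit23=0)
  nb #.##.: next=#  (t=0,i=8, bit22=1)
  nb #.#.#: next=.  (t=0,i=6, bit21=0)
  nb #.#..: next=#  (t=0,i=17, bit20=1)
  nb #..##: next=#  (t=1,i=1, bit19=1)
  nb #..#.: next=.  (t=3,i=2, bit18=0)
  nb #...#: next=.  (t=2,i=9, bit17=0)
  nb #....: next=.  (t=0,i=11, bit16=0)
  nb .####: next=.  (t=0,i=1, bit15=0)
  nb .###.: next=.  (t=1,i=14, bit14=0)
  nb .##.#: next=#  (t=1,i=3, bit13=1)
  nb .##..: next=.  (t=0,i=9, bit12=0)
  nb .#.##: next=#  (t=0,i=7, bit11=1)
  nb .#.#.: next=.  (t=0,i=16, bit10=0)
  nb .#..#: next=#  (t=1,i=18, bit9=1)
  nb .#...: next=.  (t=0,i=18, bit8=0)
  nb ..###: next=.  (t=0,i=0, bit7=0)
  nb ..##.: next=#  (t=1,i=2, bit6=1)
  nb ..#.#: next=#  (t=0,i=15, bit5=1)
  nb ..#..: next=#  (t=3,i=15, bit4=1)
  nb ...##: next=#  (t=0,i=21, bit3=1)
  nb ...#.: next=#  (t=0,i=14, bit2=1)
  nb ....#: next=#  (t=0,i=13, bit1=1)
  nb .....: next=.  (t=0,i=12, bit0=0)
  bits 11011100010110000010101001111110 = 3696765566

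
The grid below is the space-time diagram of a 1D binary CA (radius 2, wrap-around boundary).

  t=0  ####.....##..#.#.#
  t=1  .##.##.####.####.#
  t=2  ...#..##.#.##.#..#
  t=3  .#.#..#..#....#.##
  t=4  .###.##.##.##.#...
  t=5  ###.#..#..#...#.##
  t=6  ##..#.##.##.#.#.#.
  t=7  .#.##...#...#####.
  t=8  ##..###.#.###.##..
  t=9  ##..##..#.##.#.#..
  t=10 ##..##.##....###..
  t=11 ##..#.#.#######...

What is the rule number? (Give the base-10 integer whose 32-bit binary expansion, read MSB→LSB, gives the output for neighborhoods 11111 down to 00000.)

3384235258

  nb #####: next=#  (t=0,i=1, bit31=1)
  nb ####.: next=#  (t=0,i=2, bit30=1)
  nb ###.#: next=.  (t=1,i=10, bit29=0)
  nb ###..: next=.  (t=0,i=3, bit28=0)
  nb ##.##: next=#  (t=1,i=3, bit27=1)
  nb ##.#.: next=.  (t=1,i=16, bit26=0)
  nb ##..#: next=.  (t=0,i=11, bit25=0)
  nb ##...: next=#  (t=0,i=4, bit24=1)
  nb #.###: next=#  (t=0,i=17, bit23=1)
  nb #.##.: next=.  (t=1,i=1, bit22=0)
  nb #.#.#: next=#  (t=0,i=15, bit21=1)
  nb #.#..: next=#  (t=2,i=14, bit20=1)
  nb #..##: next=.  (t=2,i=5, bit19=0)
  nb #..#.: next=#  (t=0,i=12, bit18=1)
  nb #...#: next=#  (t=2,i=1, bit17=1)
  nb #....: next=#  (t=0,i=5, bit16=1)
  nb .####: next=.  (t=0,i=0, bit15=0)
  nb .###.: next=#  (t=4,i=2, bit14=1)
  nb .##.#: next=.  (t=1,i=2, bit13=0)
  nb .##..: next=#  (t=0,i=10, bit12=1)
  nb .#.##: next=.  (t=0,i=16, bit11=0)
  nb .#.#.: next=#  (t=0,i=14, bit10=1)
  nb .#..#: next=.  (t=2,i=4, bit9=0)
  nb .#...: next=.  (t=2,i=0, bit8=0)
  nb ..###: next=#  (t=4,i=1, bit7=1)
  nb ..##.: next=#  (t=0,i=9, bit6=1)
  nb ..#.#: next=#  (t=0,i=13, bit5=1)
  nb ..#..: next=#  (t=2,i=3, bit4=1)
  nb ...##: next=#  (t=0,i=8, bit3=1)
  nb ...#.: next=.  (t=2,i=2, bit2=0)
  nb ....#: next=#  (t=0,i=7, bit1=1)
  nb .....: next=.  (t=0,i=6, bit0=0)
  bits 11001001101101110101010011111010 = 3384235258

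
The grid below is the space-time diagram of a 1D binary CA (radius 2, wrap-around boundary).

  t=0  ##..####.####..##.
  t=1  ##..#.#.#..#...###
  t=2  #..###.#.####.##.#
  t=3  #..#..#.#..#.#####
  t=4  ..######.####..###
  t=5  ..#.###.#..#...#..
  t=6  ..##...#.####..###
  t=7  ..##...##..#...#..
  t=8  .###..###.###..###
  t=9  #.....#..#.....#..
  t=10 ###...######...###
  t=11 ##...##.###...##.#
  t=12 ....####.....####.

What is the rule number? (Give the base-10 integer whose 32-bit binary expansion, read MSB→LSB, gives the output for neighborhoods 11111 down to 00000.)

  ##### -> #   bit 31 = 1  t=1,i=17
  ####. -> #   bit 30 = 1  t=0,i=6
  ###.# -> .   bit 29 = 0  t=0,i=7
  ###.. -> .   bit 28 = 0  t=0,i=12
  ##.## -> #   bit 27 = 1  t=0,i=8
  ##.#. -> #   bit 26 = 1  t=2,i=6
  ##..# -> .   bit 25 = 0  t=0,i=2
  ##... -> .   bit 24 = 0  t=6,i=4
  #.### -> .   bit 23 = 0  t=0,i=9
  #.##. -> #   bit 22 = 1  t=0,i=0
  #.#.# -> .   bit 21 = 0  t=1,i=6
  #.#.. -> .   bit 20 = 0  t=1,i=8
  #..## -> .   bit 19 = 0  t=0,i=3
  #..#. -> #   bit 18 = 1  t=1,i=3
  #...# -> .   bit 17 = 0  t=1,i=13
  #.... -> #   bit 16 = 1  t=5,i=17
  .#### -> .   bit 15 = 0  t=0,i=5
  .###. -> .   bit 14 = 0  t=2,i=4
  .##.# -> #   bit 13 = 1  t=0,i=16
  .##.. -> #   bit 12 = 1  t=0,i=1
  .#.## -> #   bit 11 = 1  t=2,i=8
  .#.#. -> #   bit 10 = 1  t=1,i=5
  .#..# -> #   bit 9 = 1  t=1,i=9
  .#... -> #   bit 8 = 1  t=1,i=12
  ..### -> #   bit 7 = 1  t=0,i=4
  ..##. -> #   bit 6 = 1  t=0,i=15
  ..#.# -> #   bit 5 = 1  t=1,i=4
  ..#.. -> #   bit 4 = 1  t=1,i=11
  ...## -> #   bit 3 = 1  t=1,i=14
  ...#. -> .   bit 2 = 0  t=5,i=1
  ....# -> .   bit 1 = 0  t=5,i=0
  ..... -> .   bit 0 = 0  t=9,i=3
  bits 11001100010001010011111111111000 = 3427090424

3427090424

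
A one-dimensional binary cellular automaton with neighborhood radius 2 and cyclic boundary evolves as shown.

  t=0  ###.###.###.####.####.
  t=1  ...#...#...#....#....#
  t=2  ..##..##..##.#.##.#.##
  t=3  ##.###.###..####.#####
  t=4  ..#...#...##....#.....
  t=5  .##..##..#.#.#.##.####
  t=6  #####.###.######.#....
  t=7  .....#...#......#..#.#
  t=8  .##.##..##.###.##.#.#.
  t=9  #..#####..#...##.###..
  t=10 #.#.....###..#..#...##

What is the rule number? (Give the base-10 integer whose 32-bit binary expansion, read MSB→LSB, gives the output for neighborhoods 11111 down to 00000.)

242031645

  [31] ##### => .  t=3,i=19
  [30] ####. => .  t=0,i=14
  [29] ###.# => .  t=0,i=2
  [28] ###.. => .  t=3,i=9
  [27] ##.## => #  t=0,i=3
  [26] ##.#. => #  t=2,i=12
  [25] ##..# => #  t=2,i=0
  [24] ##... => .  t=4,i=12
  [23] #.### => .  t=0,i=0
  [22] #.##. => #  t=2,i=15
  [21] #.#.# => #  t=2,i=13
  [20] #.#.. => .  t=6,i=17
  [19] #..## => #  t=2,i=1
  [18] #..#. => #  t=5,i=8
  [17] #...# => .  t=1,i=1
  [16] #.... => #  t=1,i=13
  [15] .#### => .  t=0,i=13
  [14] .###. => .  t=0,i=1
  [13] .##.# => .  t=2,i=11
  [12] .##.. => #  t=2,i=3
  [11] .#.## => #  t=2,i=14
  [10] .#.#. => #  t=5,i=10
  [9] .#..# => .  t=7,i=17
  [8] .#... => .  t=1,i=0
  [7] ..### => .  t=3,i=12
  [6] ..##. => .  t=2,i=2
  [5] ..#.# => .  t=5,i=9
  [4] ..#.. => #  t=1,i=3
  [3] ...## => #  t=4,i=9
  [2] ...#. => #  t=1,i=2
  [1] ....# => .  t=1,i=14
  [0] ..... => #  t=4,i=19
  bits 00001110011011010001110000011101 = 242031645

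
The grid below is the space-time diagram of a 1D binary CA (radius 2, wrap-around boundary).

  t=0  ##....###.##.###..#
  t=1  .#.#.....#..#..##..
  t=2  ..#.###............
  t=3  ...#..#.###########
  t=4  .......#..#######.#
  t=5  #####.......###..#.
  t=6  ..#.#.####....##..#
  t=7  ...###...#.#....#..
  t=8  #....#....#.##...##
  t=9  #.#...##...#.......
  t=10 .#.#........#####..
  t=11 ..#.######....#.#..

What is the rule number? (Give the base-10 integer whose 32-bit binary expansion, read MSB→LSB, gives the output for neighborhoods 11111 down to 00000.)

  #####|#  b31=1 t=3,i=10
  ####.|.  b30=0 t=3,i=17
  ###.#|.  b29=0 t=0,i=8
  ###..|#  b28=1 t=0,i=1
  ##.##|#  b27=1 t=0,i=9
  ##.#.|#  b26=1 t=4,i=17
  ##..#|#  b25=1 t=0,i=16
  ##...|.  b24=0 t=0,i=2
  #.###|.  b23=0 t=0,i=13
  #.##.|.  b22=0 t=0,i=10
  #.#.#|#  b21=1 t=6,i=4
  #.#..|.  b20=0 t=1,i=3
  #..##|.  b19=0 t=0,i=17
  #..#.|.  b18=0 t=1,i=11
  #...#|.  b17=0 t=1,i=18
  #....|#  b16=1 t=0,i=3
  .####|.  b15=0 t=3,i=9
  .###.|.  b14=0 t=0,i=0
  .##.#|.  b13=0 t=0,i=11
  .##..|.  b12=0 t=1,i=16
  .#.##|#  b11=1 t=2,i=3
  .#.#.|#  b10=1 t=1,i=2
  .#..#|.  b9=0 t=1,i=10
  .#...|#  b8=1 t=1,i=4
  ..###|.  b7=0 t=0,i=6
  ..##.|.  b6=0 t=1,i=15
  ..#.#|.  b5=0 t=1,i=1
  ..#..|.  b4=0 t=1,i=9
  ...##|.  b3=0 t=0,i=5
  ...#.|.  b2=0 t=1,i=0
  ....#|.  b1=0 t=0,i=4
  .....|#  b0=1 t=1,i=6
  bits 10011110001000010000110100000001 = 2652966145

2652966145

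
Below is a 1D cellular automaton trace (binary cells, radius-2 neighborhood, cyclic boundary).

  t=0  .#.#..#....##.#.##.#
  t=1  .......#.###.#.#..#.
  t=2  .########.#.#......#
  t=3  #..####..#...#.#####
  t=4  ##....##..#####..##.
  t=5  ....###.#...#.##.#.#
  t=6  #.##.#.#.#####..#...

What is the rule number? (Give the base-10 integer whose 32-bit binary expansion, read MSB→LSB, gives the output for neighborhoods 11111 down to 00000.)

  #####|#  b31=1 t=2,i=3
  ####.|.  b30=0 t=2,i=7
  ###.#|.  b29=0 t=1,i=11
  ###..|#  b28=1 t=3,i=0
  ##.##|#  b27=1 t=4,i=19
  ##.#.|#  b26=1 t=0,i=13
  ##..#|#  b25=1 t=3,i=1
  ##...|.  b24=0 t=4,i=2
  #.###|.  b23=0 t=1,i=9
  #.##.|.  b22=0 t=0,i=16
  #.#.#|.  b21=0 t=0,i=1
  #.#..|.  b20=0 t=0,i=3
  #..##|.  b19=0 t=3,i=2
  #..#.|.  b18=0 t=0,i=5
  #...#|#  b17=1 t=3,i=11
  #....|.  b16=0 t=0,i=8
  .####|.  b15=0 t=2,i=2
  .###.|#  b14=1 t=1,i=10
  .##.#|.  b13=0 t=0,i=12
  .##..|.  b12=0 t=4,i=1
  .#.##|#  b11=1 t=0,i=15
  .#.#.|.  b10=0 t=0,i=0
  .#..#|.  b9=0 t=0,i=4
  .#...|#  b8=1 t=0,i=7
  ..###|.  b7=0 t=3,i=3
  ..##.|#  b6=1 t=0,i=11
  ..#.#|#  b5=1 t=1,i=7
  ..#..|.  b4=0 t=0,i=6
  ...##|#  b3=1 t=0,i=10
  ...#.|#  b2=1 t=1,i=6
  ....#|#  b1=1 t=0,i=9
  .....|#  b0=1 t=1,i=1
  bits 10011110000000100100100101101111 = 2650949999

2650949999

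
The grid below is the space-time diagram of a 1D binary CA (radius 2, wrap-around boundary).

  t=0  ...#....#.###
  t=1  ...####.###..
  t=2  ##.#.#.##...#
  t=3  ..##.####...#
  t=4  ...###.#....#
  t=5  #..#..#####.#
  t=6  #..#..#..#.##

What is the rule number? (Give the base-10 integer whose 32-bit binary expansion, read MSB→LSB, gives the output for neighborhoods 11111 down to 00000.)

  ##### -> .   bit 31 = 0  t=5,i=8
  ####. -> #   bit 30 = 1  t=1,i=5
  ###.# -> .   bit 29 = 0  t=1,i=6
  ###.. -> .   bit 28 = 0  t=0,i=12
  ##.## -> #   bit 27 = 1  t=1,i=7
  ##.#. -> #   bit 26 = 1  t=2,i=2
  ##..# -> .   bit 25 = 0  t=5,i=1
  ##... -> .   bit 24 = 0  t=0,i=0
  #.### -> #   bit 23 = 1  t=0,i=10
  #.##. -> #   bit 22 = 1  t=2,i=7
  #.#.# -> #   bit 21 = 1  t=2,i=3
  #.#.. -> #   bit 20 = 1  t=4,i=7
  #..## -> .   bit 19 = 0  t=3,i=1
  #..#. -> .   bit 18 = 0  t=5,i=2
  #...# -> .   bit 17 = 0  t=0,i=1
  #.... -> #   bit 16 = 1  t=0,i=5
  .#### -> .   bit 15 = 0  t=1,i=4
  .###. -> .   bit 14 = 0  t=0,i=11
  .##.# -> #   bit 13 = 1  t=3,i=3
  .##.. -> #   bit 12 = 1  t=2,i=8
  .#.## -> #   bit 11 = 1  t=0,i=9
  .#.#. -> .   bit 10 = 0  t=2,i=4
  .#..# -> .   bit 9 = 0  t=3,i=0
  .#... -> #   bit 8 = 1  t=0,i=4
  ..### -> #   bit 7 = 1  t=1,i=3
  ..##. -> .   bit 6 = 0  t=3,i=2
  ..#.# -> #   bit 5 = 1  t=0,i=8
  ..#.. -> #   bit 4 = 1  t=0,i=3
  ...## -> .   bit 3 = 0  t=1,i=2
  ...#. -> .   bit 2 = 0  t=0,i=2
  ....# -> #   bit 1 = 1  t=0,i=6
  ..... -> #   bit 0 = 1  t=1,i=0
  bits 01001100111100010011100110110011 = 1290877363

1290877363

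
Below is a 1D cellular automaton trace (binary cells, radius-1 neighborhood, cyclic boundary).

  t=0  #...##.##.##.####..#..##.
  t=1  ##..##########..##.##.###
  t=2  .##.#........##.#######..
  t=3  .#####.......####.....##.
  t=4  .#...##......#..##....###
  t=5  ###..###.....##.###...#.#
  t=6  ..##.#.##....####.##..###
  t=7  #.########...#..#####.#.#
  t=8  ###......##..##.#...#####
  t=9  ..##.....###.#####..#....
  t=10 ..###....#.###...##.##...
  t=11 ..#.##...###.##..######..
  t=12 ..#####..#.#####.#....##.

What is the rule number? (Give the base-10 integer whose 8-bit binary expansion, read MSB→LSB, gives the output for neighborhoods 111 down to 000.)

124

  ### -> .   bit 7 = 0  t=0,i=14
  ##. -> #   bit 6 = 1  t=0,i=5
  #.# -> #   bit 5 = 1  t=0,i=6
  #.. -> #   bit 4 = 1  t=0,i=1
  .## -> #   bit 3 = 1  t=0,i=4
  .#. -> #   bit 2 = 1  t=0,i=0
  ..# -> .   bit 1 = 0  t=0,i=3
  ... -> .   bit 0 = 0  t=0,i=2
  bits 01111100 = 124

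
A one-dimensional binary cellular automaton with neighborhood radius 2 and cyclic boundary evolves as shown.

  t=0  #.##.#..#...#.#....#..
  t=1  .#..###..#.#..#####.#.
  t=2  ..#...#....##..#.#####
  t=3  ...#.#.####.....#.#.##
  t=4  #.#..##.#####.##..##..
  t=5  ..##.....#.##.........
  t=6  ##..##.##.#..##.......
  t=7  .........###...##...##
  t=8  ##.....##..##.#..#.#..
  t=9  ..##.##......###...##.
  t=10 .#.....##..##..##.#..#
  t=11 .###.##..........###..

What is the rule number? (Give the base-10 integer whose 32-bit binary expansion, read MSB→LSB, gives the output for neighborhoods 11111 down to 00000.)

1966181134

  nb #####: next=.  (t=1,i=16, bit31=0)
  nb ####.: next=#  (t=1,i=17, bit30=1)
  nb ###.#: next=#  (t=1,i=18, bit29=1)
  nb ###..: next=#  (t=1,i=6, bit28=1)
  nb ##.##: next=.  (t=4,i=7, bit27=0)
  nb ##.#.: next=#  (t=0,i=4, bit26=1)
  nb ##..#: next=.  (t=1,i=7, bit25=0)
  nb ##...: next=#  (t=3,i=0, bit24=1)
  nb #.###: next=.  (t=2,i=17, bit23=0)
  nb #.##.: next=.  (t=0,i=2, bit22=0)
  nb #.#.#: next=#  (t=3,i=5, bit21=1)
  nb #.#..: next=#  (t=0,i=5, bit20=1)
  nb #..##: next=.  (t=1,i=3, bit19=0)
  nb #..#.: next=.  (t=0,i=7, bit18=0)
  nb #...#: next=.  (t=0,i=10, bit17=0)
  nb #....: next=#  (t=0,i=16, bit16=1)
  nb .####: next=#  (t=1,i=15, bit15=1)
  nb .###.: next=.  (t=1,i=5, bit14=0)
  nb .##.#: next=.  (t=0,i=3, bit13=0)
  nb .##..: next=.  (t=2,i=12, bit12=0)
  nb .#.##: next=#  (t=0,i=1, bit11=1)
  nb .#.#.: next=.  (t=0,i=13, bit10=0)
  nb .#..#: next=#  (t=0,i=6, bit9=1)
  nb .#...: next=#  (t=0,i=9, bit8=1)
  nb ..###: next=.  (t=1,i=4, bit7=0)
  nb ..##.: next=.  (t=2,i=11, bit6=0)
  nb ..#.#: next=.  (t=0,i=0, bit5=0)
  nb ..#..: next=.  (t=0,i=8, bit4=0)
  nb ...##: next=#  (t=2,i=10, bit3=1)
  nb ...#.: next=#  (t=0,i=11, bit2=1)
  nb ....#: next=#  (t=0,i=17, bit1=1)
  nb .....: next=.  (t=3,i=13, bit0=0)
  bits 01110101001100011000101100001110 = 1966181134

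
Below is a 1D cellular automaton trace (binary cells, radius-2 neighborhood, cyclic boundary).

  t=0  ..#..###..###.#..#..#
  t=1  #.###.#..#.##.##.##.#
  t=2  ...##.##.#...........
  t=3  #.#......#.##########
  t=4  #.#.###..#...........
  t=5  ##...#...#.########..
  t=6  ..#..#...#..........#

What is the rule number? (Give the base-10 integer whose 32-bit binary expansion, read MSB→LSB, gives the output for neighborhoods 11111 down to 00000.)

555304505

  [31] ##### => .  t=3,i=13
  [30] ####. => .  t=3,i=20
  [29] ###.# => #  t=0,i=12
  [28] ###.. => .  t=0,i=7
  [27] ##.## => .  t=1,i=1
  [26] ##.#. => .  t=0,i=13
  [25] ##..# => .  t=0,i=8
  [24] ##... => #  t=5,i=2
  [23] #.### => .  t=1,i=2
  [22] #.##. => .  t=1,i=11
  [21] #.#.# => .  t=4,i=2
  [20] #.#.. => #  t=0,i=14
  [19] #..## => #  t=0,i=4
  [18] #..#. => .  t=0,i=1
  [17] #...# => .  t=5,i=3
  [16] #.... => #  t=2,i=11
  [15] .#### => .  t=3,i=12
  [14] .###. => #  t=0,i=6
  [13] .##.# => .  t=1,i=0
  [12] .##.. => .  t=5,i=1
  [11] .#.## => .  t=1,i=10
  [10] .#.#. => #  t=4,i=1
  [9] .#..# => #  t=0,i=0
  [8] .#... => .  t=2,i=10
  [7] ..### => .  t=0,i=5
  [6] ..##. => .  t=2,i=3
  [5] ..#.# => #  t=1,i=9
  [4] ..#.. => #  t=0,i=2
  [3] ...## => #  t=2,i=2
  [2] ...#. => .  t=3,i=8
  [1] ....# => .  t=2,i=1
  [0] ..... => #  t=2,i=0
  bits 00100001000110010100011000111001 = 555304505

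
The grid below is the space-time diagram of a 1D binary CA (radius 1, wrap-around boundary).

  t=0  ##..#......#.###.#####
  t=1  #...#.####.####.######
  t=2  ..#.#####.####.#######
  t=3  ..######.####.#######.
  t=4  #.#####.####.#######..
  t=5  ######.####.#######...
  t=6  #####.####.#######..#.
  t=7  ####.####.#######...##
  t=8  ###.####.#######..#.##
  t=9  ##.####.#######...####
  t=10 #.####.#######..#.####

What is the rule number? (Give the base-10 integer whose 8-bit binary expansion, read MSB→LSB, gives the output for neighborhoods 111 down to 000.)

  ### -> #   bit 7 = 1  t=0,i=0
  ##. -> .   bit 6 = 0  t=0,i=1
  #.# -> #   bit 5 = 1  t=0,i=12
  #.. -> .   bit 4 = 0  t=0,i=2
  .## -> #   bit 3 = 1  t=0,i=13
  .#. -> #   bit 2 = 1  t=0,i=4
  ..# -> .   bit 1 = 0  t=0,i=3
  ... -> #   bit 0 = 1  t=0,i=6
  bits 10101101 = 173

173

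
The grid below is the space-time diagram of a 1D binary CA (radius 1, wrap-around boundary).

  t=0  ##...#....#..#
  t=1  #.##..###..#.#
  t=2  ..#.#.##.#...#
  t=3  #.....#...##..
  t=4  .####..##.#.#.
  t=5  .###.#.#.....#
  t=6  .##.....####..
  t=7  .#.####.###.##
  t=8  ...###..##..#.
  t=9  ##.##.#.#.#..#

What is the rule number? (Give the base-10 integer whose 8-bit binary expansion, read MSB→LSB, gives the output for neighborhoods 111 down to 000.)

153

  ### -> #   bit 7 = 1  t=0,i=0
  ##. -> .   bit 6 = 0  t=0,i=1
  #.# -> .   bit 5 = 0  t=1,i=1
  #.. -> #   bit 4 = 1  t=0,i=2
  .## -> #   bit 3 = 1  t=0,i=13
  .#. -> .   bit 2 = 0  t=0,i=5
  ..# -> .   bit 1 = 0  t=0,i=4
  ... -> #   bit 0 = 1  t=0,i=3
  bits 10011001 = 153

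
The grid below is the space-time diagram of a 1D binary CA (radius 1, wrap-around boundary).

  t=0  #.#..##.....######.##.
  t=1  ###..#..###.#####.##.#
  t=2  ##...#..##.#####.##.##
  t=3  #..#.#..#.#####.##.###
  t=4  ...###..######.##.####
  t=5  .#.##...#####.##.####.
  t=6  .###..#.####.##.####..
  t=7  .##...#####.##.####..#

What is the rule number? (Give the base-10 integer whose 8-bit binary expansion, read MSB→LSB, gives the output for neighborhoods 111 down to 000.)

173

  ###|#  b7=1 t=0,i=13
  ##.|.  b6=0 t=0,i=6
  #.#|#  b5=1 t=0,i=1
  #..|.  b4=0 t=0,i=3
  .##|#  b3=1 t=0,i=5
  .#.|#  b2=1 t=0,i=0
  ..#|.  b1=0 t=0,i=4
  ...|#  b0=1 t=0,i=8
  bits 10101101 = 173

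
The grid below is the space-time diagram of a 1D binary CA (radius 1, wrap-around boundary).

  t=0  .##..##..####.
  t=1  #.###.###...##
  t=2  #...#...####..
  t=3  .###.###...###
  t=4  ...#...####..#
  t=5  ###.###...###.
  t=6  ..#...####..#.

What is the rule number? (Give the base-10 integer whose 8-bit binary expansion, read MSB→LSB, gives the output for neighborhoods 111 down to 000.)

  nb ###: next=.  (t=0,i=10, bit7=0)
  nb ##.: next=#  (t=0,i=2, bit6=1)
  nb #.#: next=.  (t=1,i=1, bit5=0)
  nb #..: next=#  (t=0,i=3, bit4=1)
  nb .##: next=.  (t=0,i=1, bit3=0)
  nb .#.: next=.  (t=2,i=0, bit2=0)
  nb ..#: next=#  (t=0,i=0, bit1=1)
  nb ...: next=#  (t=1,i=10, bit0=1)
  bits 01010011 = 83

83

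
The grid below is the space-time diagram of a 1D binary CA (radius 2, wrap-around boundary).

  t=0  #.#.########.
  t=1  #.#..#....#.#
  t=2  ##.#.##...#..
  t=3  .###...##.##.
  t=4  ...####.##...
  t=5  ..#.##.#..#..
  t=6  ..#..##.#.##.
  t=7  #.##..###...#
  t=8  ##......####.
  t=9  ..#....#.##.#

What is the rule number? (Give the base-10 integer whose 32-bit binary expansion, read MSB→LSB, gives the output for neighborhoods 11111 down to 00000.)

1562551096

  nb #####: next=.  (t=0,i=6, bit31=0)
  nb ####.: next=#  (t=0,i=10, bit30=1)
  nb ###.#: next=.  (t=0,i=11, bit29=0)
  nb ###..: next=#  (t=3,i=3, bit28=1)
  nb ##.##: next=#  (t=3,i=9, bit27=1)
  nb ##.#.: next=#  (t=0,i=12, bit26=1)
  nb ##..#: next=.  (t=3,i=12, bit25=0)
  nb ##...: next=#  (t=2,i=7, bit24=1)
  nb #.###: next=.  (t=0,i=4, bit23=0)
  nb #.##.: next=.  (t=1,i=12, bit22=0)
  nb #.#.#: next=#  (t=0,i=0, bit21=1)
  nb #.#..: next=.  (t=1,i=2, bit20=0)
  nb #..##: next=.  (t=2,i=12, bit19=0)
  nb #..#.: next=.  (t=1,i=4, bit18=0)
  nb #...#: next=#  (t=2,i=8, bit17=1)
  nb #....: next=.  (t=1,i=7, bit16=0)
  nb .####: next=#  (t=0,i=5, bit15=1)
  nb .###.: next=.  (t=3,i=2, bit14=0)
  nb .##.#: next=#  (t=1,i=0, bit13=1)
  nb .##..: next=.  (t=2,i=6, bit12=0)
  nb .#.##: next=.  (t=0,i=3, bit11=0)
  nb .#.#.: next=.  (t=0,i=1, bit10=0)
  nb .#..#: next=#  (t=1,i=3, bit9=1)
  nb .#...: next=#  (t=1,i=6, bit8=1)
  nb ..###: next=.  (t=3,i=1, bit7=0)
  nb ..##.: next=.  (t=2,i=0, bit6=0)
  nb ..#.#: next=#  (t=1,i=10, bit5=1)
  nb ..#..: next=#  (t=1,i=5, bit4=1)
  nb ...##: next=#  (t=3,i=6, bit3=1)
  nb ...#.: next=.  (t=1,i=9, bit2=0)
  nb ....#: next=.  (t=1,i=8, bit1=0)
  nb .....: next=.  (t=4,i=0, bit0=0)
  bits 01011101001000101010001100111000 = 1562551096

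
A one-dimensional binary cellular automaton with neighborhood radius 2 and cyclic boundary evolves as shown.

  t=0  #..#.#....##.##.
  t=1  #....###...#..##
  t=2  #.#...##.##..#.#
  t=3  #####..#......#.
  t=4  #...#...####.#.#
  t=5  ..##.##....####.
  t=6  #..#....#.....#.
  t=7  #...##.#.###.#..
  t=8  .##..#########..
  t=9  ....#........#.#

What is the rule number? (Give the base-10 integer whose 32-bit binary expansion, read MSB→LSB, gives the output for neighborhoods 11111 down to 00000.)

884697349

  ##### -> .   bit 31 = 0  t=3,i=2
  ####. -> .   bit 30 = 0  t=3,i=3
  ###.# -> #   bit 29 = 1  t=4,i=11
  ###.. -> #   bit 28 = 1  t=1,i=0
  ##.## -> .   bit 27 = 0  t=0,i=12
  ##.#. -> #   bit 26 = 1  t=0,i=15
  ##..# -> .   bit 25 = 0  t=2,i=11
  ##... -> .   bit 24 = 0  t=1,i=1
  #.### -> #   bit 23 = 1  t=3,i=0
  #.##. -> .   bit 22 = 0  t=0,i=13
  #.#.# -> #   bit 21 = 1  t=4,i=13
  #.#.. -> #   bit 20 = 1  t=0,i=0
  #..## -> #   bit 19 = 1  t=1,i=13
  #..#. -> .   bit 18 = 0  t=0,i=2
  #...# -> #   bit 17 = 1  t=1,i=9
  #.... -> #   bit 16 = 1  t=0,i=7
  .#### -> .   bit 15 = 0  t=3,i=1
  .###. -> #   bit 14 = 1  t=1,i=6
  .##.# -> #   bit 13 = 1  t=0,i=11
  .##.. -> .   bit 12 = 0  t=2,i=10
  .#.## -> #   bit 11 = 1  t=2,i=14
  .#.#. -> .   bit 10 = 0  t=0,i=4
  .#..# -> .   bit 9 = 0  t=0,i=1
  .#... -> #   bit 8 = 1  t=0,i=6
  ..### -> .   bit 7 = 0  t=1,i=5
  ..##. -> .   bit 6 = 0  t=0,i=10
  ..#.# -> .   bit 5 = 0  t=0,i=3
  ..#.. -> .   bit 4 = 0  t=1,i=11
  ...## -> .   bit 3 = 0  t=0,i=9
  ...#. -> #   bit 2 = 1  t=1,i=10
  ....# -> .   bit 1 = 0  t=0,i=8
  ..... -> #   bit 0 = 1  t=3,i=10
  bits 00110100101110110110100100000101 = 884697349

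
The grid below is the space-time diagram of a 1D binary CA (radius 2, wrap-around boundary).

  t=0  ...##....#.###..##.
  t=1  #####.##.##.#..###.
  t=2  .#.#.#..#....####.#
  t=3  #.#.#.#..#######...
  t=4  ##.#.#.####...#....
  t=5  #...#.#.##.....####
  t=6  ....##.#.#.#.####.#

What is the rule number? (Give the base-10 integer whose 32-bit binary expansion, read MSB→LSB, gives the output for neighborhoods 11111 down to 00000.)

  ##### -> .   bit 31 = 0  t=1,i=2
  ####. -> #   bit 30 = 1  t=1,i=3
  ###.# -> .   bit 29 = 0  t=1,i=4
  ###.. -> .   bit 28 = 0  t=0,i=13
  ##.## -> #   bit 27 = 1  t=1,i=5
  ##.#. -> .   bit 26 = 0  t=1,i=11
  ##..# -> .   bit 25 = 0  t=0,i=14
  ##... -> .   bit 24 = 0  t=0,i=5
  #.### -> .   bit 23 = 0  t=0,i=11
  #.##. -> .   bit 22 = 0  t=1,i=6
  #.#.# -> .   bit 21 = 0  t=2,i=1
  #.#.. -> .   bit 20 = 0  t=1,i=12
  #..## -> #   bit 19 = 1  t=0,i=15
  #..#. -> .   bit 18 = 0  t=2,i=7
  #...# -> .   bit 17 = 0  t=3,i=17
  #.... -> #   bit 16 = 1  t=0,i=0
  .#### -> #   bit 15 = 1  t=1,i=1
  .###. -> #   bit 14 = 1  t=0,i=12
  .##.# -> .   bit 13 = 0  t=1,i=7
  .##.. -> #   bit 12 = 1  t=0,i=4
  .#.## -> #   bit 11 = 1  t=0,i=10
  .#.#. -> #   bit 10 = 1  t=2,i=0
  .#..# -> #   bit 9 = 1  t=1,i=13
  .#... -> #   bit 8 = 1  t=2,i=9
  ..### -> #   bit 7 = 1  t=1,i=15
  ..##. -> #   bit 6 = 1  t=0,i=3
  ..#.# -> #   bit 5 = 1  t=0,i=9
  ..#.. -> .   bit 4 = 0  t=2,i=8
  ...## -> #   bit 3 = 1  t=0,i=2
  ...#. -> .   bit 2 = 0  t=0,i=8
  ....# -> #   bit 1 = 1  t=0,i=1
  ..... -> .   bit 0 = 0  t=5,i=12
  bits 01001000000010011101111111101010 = 1208606698

1208606698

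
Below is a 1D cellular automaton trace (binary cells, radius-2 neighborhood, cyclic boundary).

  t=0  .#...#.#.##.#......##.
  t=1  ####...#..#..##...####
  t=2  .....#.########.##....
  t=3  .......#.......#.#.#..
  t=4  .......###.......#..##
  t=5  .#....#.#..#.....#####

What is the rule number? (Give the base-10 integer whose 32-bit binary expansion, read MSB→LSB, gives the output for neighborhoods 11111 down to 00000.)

179270488

  #####|.  b31=0 t=1,i=0
  ####.|.  b30=0 t=1,i=2
  ###.#|.  b29=0 t=2,i=14
  ###..|.  b28=0 t=1,i=3
  ##.##|#  b27=1 t=2,i=15
  ##.#.|.  b26=0 t=0,i=11
  ##..#|#  b25=1 t=0,i=21
  ##...|.  b24=0 t=1,i=4
  #.###|#  b23=1 t=2,i=7
  #.##.|.  b22=0 t=0,i=9
  #.#.#|#  b21=1 t=0,i=7
  #.#..|.  b20=0 t=0,i=12
  #..##|#  b19=1 t=1,i=12
  #..#.|#  b18=1 t=0,i=0
  #...#|#  b17=1 t=0,i=3
  #....|#  b16=1 t=0,i=14
  .####|.  b15=0 t=1,i=19
  .###.|#  b14=1 t=4,i=8
  .##.#|#  b13=1 t=0,i=10
  .##..|#  b12=1 t=0,i=20
  .#.##|.  b11=0 t=0,i=8
  .#.#.|.  b10=0 t=0,i=6
  .#..#|#  b9=1 t=1,i=8
  .#...|#  b8=1 t=0,i=2
  ..###|.  b7=0 t=1,i=18
  ..##.|#  b6=1 t=0,i=19
  ..#.#|.  b5=0 t=0,i=5
  ..#..|#  b4=1 t=0,i=1
  ...##|#  b3=1 t=0,i=18
  ...#.|.  b2=0 t=0,i=4
  ....#|.  b1=0 t=0,i=17
  .....|.  b0=0 t=0,i=15
  bits 00001010101011110111001101011000 = 179270488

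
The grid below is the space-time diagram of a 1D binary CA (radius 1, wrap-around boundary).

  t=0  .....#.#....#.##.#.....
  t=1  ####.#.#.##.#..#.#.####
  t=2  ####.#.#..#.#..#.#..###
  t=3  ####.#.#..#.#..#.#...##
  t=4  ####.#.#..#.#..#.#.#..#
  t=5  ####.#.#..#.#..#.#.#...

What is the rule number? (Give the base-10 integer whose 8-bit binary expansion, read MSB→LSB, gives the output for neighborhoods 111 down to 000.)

197

  nb ###: next=#  (t=1,i=0, bit7=1)
  nb ##.: next=#  (t=0,i=15, bit6=1)
  nb #.#: next=.  (t=0,i=6, bit5=0)
  nb #..: next=.  (t=0,i=8, bit4=0)
  nb .##: next=.  (t=0,i=14, bit3=0)
  nb .#.: next=#  (t=0,i=5, bit2=1)
  nb ..#: next=.  (t=0,i=4, bit1=0)
  nb ...: next=#  (t=0,i=0, bit0=1)
  bits 11000101 = 197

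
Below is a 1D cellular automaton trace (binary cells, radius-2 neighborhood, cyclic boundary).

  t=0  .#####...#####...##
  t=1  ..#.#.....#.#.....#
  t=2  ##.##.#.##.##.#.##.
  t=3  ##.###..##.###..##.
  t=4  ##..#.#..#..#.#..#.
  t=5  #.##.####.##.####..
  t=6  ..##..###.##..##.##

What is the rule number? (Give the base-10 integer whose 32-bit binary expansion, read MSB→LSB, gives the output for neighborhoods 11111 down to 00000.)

  [31] ##### => .  t=0,i=3
  [30] ####. => #  t=0,i=4
  [29] ###.# => #  t=5,i=8
  [28] ###.. => .  t=0,i=5
  [27] ##.## => .  t=0,i=0
  [26] ##.#. => #  t=2,i=5
  [25] ##..# => #  t=3,i=6
  [24] ##... => .  t=0,i=6
  [23] #.### => .  t=0,i=1
  [22] #.##. => #  t=2,i=0
  [21] #.#.# => .  t=2,i=6
  [20] #.#.. => #  t=1,i=4
  [19] #..## => .  t=3,i=7
  [18] #..#. => #  t=1,i=1
  [17] #...# => .  t=0,i=7
  [16] #.... => #  t=1,i=6
  [15] .#### => #  t=0,i=2
  [14] .###. => #  t=3,i=4
  [13] .##.# => #  t=0,i=18
  [12] .##.. => .  t=4,i=1
  [11] .#.## => .  t=2,i=7
  [10] .#.#. => #  t=1,i=3
  [9] .#..# => #  t=1,i=0
  [8] .#... => .  t=1,i=5
  [7] ..### => .  t=0,i=9
  [6] ..##. => .  t=0,i=17
  [5] ..#.# => .  t=1,i=2
  [4] ..#.. => .  t=1,i=18
  [3] ...## => .  t=0,i=8
  [2] ...#. => #  t=1,i=9
  [1] ....# => #  t=1,i=8
  [0] ..... => .  t=1,i=7
  bits 01100110010101011110011000000110 = 1716905478

1716905478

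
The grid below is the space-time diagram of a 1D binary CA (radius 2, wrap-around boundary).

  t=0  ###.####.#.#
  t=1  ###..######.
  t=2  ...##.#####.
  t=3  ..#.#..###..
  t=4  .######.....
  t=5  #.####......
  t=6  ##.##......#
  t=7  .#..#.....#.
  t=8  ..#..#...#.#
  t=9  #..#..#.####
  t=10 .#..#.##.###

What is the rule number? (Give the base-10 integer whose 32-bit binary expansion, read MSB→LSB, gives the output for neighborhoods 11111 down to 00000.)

  [31] ##### => #  t=1,i=7
  [30] ####. => #  t=0,i=1
  [29] ###.# => #  t=0,i=2
  [28] ###.. => .  t=1,i=2
  [27] ##.## => .  t=0,i=3
  [26] ##.#. => #  t=0,i=8
  [25] ##..# => #  t=1,i=3
  [24] ##... => .  t=2,i=11
  [23] #.### => .  t=0,i=4
  [22] #.##. => .  t=6,i=3
  [21] #.#.# => #  t=0,i=9
  [20] #.#.. => #  t=3,i=4
  [19] #..## => #  t=1,i=4
  [18] #..#. => .  t=7,i=0
  [17] #...# => .  t=8,i=7
  [16] #.... => .  t=2,i=0
  [15] .#### => #  t=0,i=0
  [14] .###. => .  t=1,i=1
  [13] .##.# => #  t=2,i=4
  [12] .##.. => #  t=6,i=4
  [11] .#.## => #  t=0,i=10
  [10] .#.#. => #  t=3,i=3
  [9] .#..# => #  t=3,i=5
  [8] .#... => #  t=7,i=5
  [7] ..### => .  t=1,i=5
  [6] ..##. => .  t=2,i=3
  [5] ..#.# => #  t=3,i=2
  [4] ..#.. => .  t=7,i=1
  [3] ...## => #  t=2,i=2
  [2] ...#. => #  t=3,i=1
  [1] ....# => .  t=2,i=1
  [0] ..... => .  t=4,i=9
  bits 11100110001110001011111100101100 = 3862478636

3862478636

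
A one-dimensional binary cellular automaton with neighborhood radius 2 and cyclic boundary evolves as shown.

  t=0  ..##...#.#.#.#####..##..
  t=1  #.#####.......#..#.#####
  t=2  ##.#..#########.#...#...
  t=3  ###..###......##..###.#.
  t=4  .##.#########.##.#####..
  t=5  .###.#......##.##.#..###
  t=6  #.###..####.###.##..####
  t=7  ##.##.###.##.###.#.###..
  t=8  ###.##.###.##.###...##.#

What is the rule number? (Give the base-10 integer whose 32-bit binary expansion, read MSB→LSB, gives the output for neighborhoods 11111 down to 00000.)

1024454871

  ##### -> .   bit 31 = 0  t=0,i=15
  ####. -> .   bit 30 = 0  t=0,i=16
  ###.# -> #   bit 29 = 1  t=1,i=0
  ###.. -> #   bit 28 = 1  t=0,i=17
  ##.## -> #   bit 27 = 1  t=1,i=1
  ##.#. -> #   bit 26 = 1  t=2,i=2
  ##..# -> .   bit 25 = 0  t=0,i=18
  ##... -> #   bit 24 = 1  t=0,i=4
  #.### -> .   bit 23 = 0  t=0,i=13
  #.##. -> .   bit 22 = 0  t=4,i=14
  #.#.# -> .   bit 21 = 0  t=0,i=9
  #.#.. -> .   bit 20 = 0  t=2,i=3
  #..## -> #   bit 19 = 1  t=0,i=19
  #..#. -> #   bit 18 = 1  t=1,i=16
  #...# -> #   bit 17 = 1  t=0,i=5
  #.... -> #   bit 16 = 1  t=0,i=23
  .#### -> #   bit 15 = 1  t=0,i=14
  .###. -> #   bit 14 = 1  t=3,i=1
  .##.# -> #   bit 13 = 1  t=2,i=1
  .##.. -> #   bit 12 = 1  t=0,i=3
  .#.## -> .   bit 11 = 0  t=0,i=12
  .#.#. -> .   bit 10 = 0  t=0,i=8
  .#..# -> .   bit 9 = 0  t=1,i=15
  .#... -> .   bit 8 = 0  t=2,i=17
  ..### -> #   bit 7 = 1  t=2,i=6
  ..##. -> #   bit 6 = 1  t=0,i=2
  ..#.# -> .   bit 5 = 0  t=0,i=7
  ..#.. -> #   bit 4 = 1  t=1,i=14
  ...## -> .   bit 3 = 0  t=0,i=1
  ...#. -> #   bit 2 = 1  t=0,i=6
  ....# -> #   bit 1 = 1  t=0,i=0
  ..... -> #   bit 0 = 1  t=1,i=9
  bits 00111101000011111111000011010111 = 1024454871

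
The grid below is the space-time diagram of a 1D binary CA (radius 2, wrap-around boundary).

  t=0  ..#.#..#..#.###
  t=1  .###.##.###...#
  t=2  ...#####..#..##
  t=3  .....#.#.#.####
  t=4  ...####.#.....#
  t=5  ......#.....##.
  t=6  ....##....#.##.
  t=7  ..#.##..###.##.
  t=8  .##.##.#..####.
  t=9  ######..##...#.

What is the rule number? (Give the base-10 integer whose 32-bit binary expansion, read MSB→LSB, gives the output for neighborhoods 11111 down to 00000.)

3092002406

  nb #####: next=#  (t=2,i=5, bit31=1)
  nb ####.: next=.  (t=2,i=6, bit30=0)
  nb ###.#: next=#  (t=1,i=3, bit29=1)
  nb ###..: next=#  (t=0,i=14, bit28=1)
  nb ##.##: next=#  (t=1,i=4, bit27=1)
  nb ##.#.: next=.  (t=4,i=7, bit26=0)
  nb ##..#: next=.  (t=0,i=0, bit25=0)
  nb ##...: next=.  (t=1,i=11, bit24=0)
  nb #.###: next=.  (t=0,i=12, bit23=0)
  nb #.##.: next=#  (t=1,i=5, bit22=1)
  nb #.#.#: next=.  (t=3,i=7, bit21=0)
  nb #.#..: next=.  (t=0,i=4, bit20=0)
  nb #..##: next=#  (t=2,i=12, bit19=1)
  nb #..#.: next=#  (t=0,i=1, bit18=1)
  nb #...#: next=.  (t=1,i=12, bit17=0)
  nb #....: next=.  (t=3,i=1, bit16=0)
  nb .####: next=.  (t=2,i=4, bit15=0)
  nb .###.: next=.  (t=0,i=13, bit14=0)
  nb .##.#: next=#  (t=1,i=6, bit13=1)
  nb .##..: next=#  (t=2,i=14, bit12=1)
  nb .#.##: next=.  (t=0,i=11, bit11=0)
  nb .#.#.: next=#  (t=0,i=3, bit10=1)
  nb .#..#: next=#  (t=0,i=5, bit9=1)
  nb .#...: next=.  (t=4,i=0, bit8=0)
  nb ..###: next=.  (t=2,i=3, bit7=0)
  nb ..##.: next=#  (t=2,i=13, bit6=1)
  nb ..#.#: next=#  (t=0,i=2, bit5=1)
  nb ..#..: next=.  (t=0,i=7, bit4=0)
  nb ...##: next=.  (t=2,i=2, bit3=0)
  nb ...#.: next=#  (t=1,i=13, bit2=1)
  nb ....#: next=#  (t=3,i=3, bit1=1)
  nb .....: next=.  (t=3,i=2, bit0=0)
  bits 10111000010011000011011001100110 = 3092002406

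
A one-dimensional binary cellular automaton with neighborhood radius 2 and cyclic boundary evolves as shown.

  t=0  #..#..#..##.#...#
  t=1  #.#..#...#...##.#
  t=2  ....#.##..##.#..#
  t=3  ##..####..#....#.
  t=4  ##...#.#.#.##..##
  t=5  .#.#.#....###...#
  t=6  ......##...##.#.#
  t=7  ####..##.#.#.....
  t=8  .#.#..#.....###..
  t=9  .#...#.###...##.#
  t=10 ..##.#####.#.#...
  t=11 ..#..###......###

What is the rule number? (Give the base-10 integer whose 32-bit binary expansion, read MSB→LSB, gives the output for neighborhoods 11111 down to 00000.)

2429016417

  [31] ##### => #  t=10,i=7
  [30] ####. => .  t=3,i=6
  [29] ###.# => .  t=10,i=9
  [28] ###.. => #  t=3,i=7
  [27] ##.## => .  t=1,i=15
  [26] ##.#. => .  t=0,i=11
  [25] ##..# => .  t=0,i=1
  [24] ##... => .  t=4,i=2
  [23] #.### => #  t=9,i=7
  [22] #.##. => #  t=1,i=16
  [21] #.#.# => .  t=4,i=7
  [20] #.#.. => .  t=0,i=12
  [19] #..## => .  t=0,i=8
  [18] #..#. => #  t=0,i=2
  [17] #...# => #  t=0,i=14
  [16] #.... => #  t=2,i=1
  [15] .#### => #  t=3,i=5
  [14] .###. => #  t=5,i=11
  [13] .##.# => .  t=0,i=10
  [12] .##.. => #  t=0,i=0
  [11] .#.## => #  t=2,i=5
  [10] .#.#. => .  t=4,i=6
  [9] .#..# => .  t=0,i=4
  [8] .#... => #  t=0,i=13
  [7] ..### => .  t=3,i=4
  [6] ..##. => #  t=0,i=9
  [5] ..#.# => #  t=2,i=4
  [4] ..#.. => .  t=0,i=3
  [3] ...## => .  t=0,i=15
  [2] ...#. => .  t=1,i=8
  [1] ....# => .  t=2,i=2
  [0] ..... => #  t=6,i=2
  bits 10010000110001111101100101100001 = 2429016417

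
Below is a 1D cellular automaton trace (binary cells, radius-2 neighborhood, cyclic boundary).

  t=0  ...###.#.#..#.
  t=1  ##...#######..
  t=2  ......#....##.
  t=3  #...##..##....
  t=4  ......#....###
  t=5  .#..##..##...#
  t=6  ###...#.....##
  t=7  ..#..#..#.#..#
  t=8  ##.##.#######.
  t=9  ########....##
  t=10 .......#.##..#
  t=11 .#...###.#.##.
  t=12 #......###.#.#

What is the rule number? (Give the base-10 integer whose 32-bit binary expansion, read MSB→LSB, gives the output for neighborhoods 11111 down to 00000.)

1056286246

  nb #####: next=.  (t=1,i=7, bit31=0)
  nb ####.: next=.  (t=1,i=10, bit30=0)
  nb ###.#: next=#  (t=0,i=5, bit29=1)
  nb ###..: next=#  (t=1,i=11, bit28=1)
  nb ##.##: next=#  (t=8,i=2, bit27=1)
  nb ##.#.: next=#  (t=0,i=6, bit26=1)
  nb ##..#: next=#  (t=1,i=12, bit25=1)
  nb ##...: next=.  (t=1,i=2, bit24=0)
  nb #.###: next=#  (t=8,i=6, bit23=1)
  nb #.##.: next=#  (t=8,i=0, bit22=1)
  nb #.#.#: next=#  (t=0,i=7, bit21=1)
  nb #.#..: next=#  (t=0,i=9, bit20=1)
  nb #..##: next=.  (t=1,i=13, bit19=0)
  nb #..#.: next=#  (t=0,i=11, bit18=1)
  nb #...#: next=.  (t=1,i=3, bit17=0)
  nb #....: next=#  (t=0,i=0, bit16=1)
  nb .####: next=#  (t=1,i=6, bit15=1)
  nb .###.: next=.  (t=0,i=4, bit14=0)
  nb .##.#: next=#  (t=8,i=1, bit13=1)
  nb .##..: next=.  (t=1,i=1, bit12=0)
  nb .#.##: next=.  (t=10,i=8, bit11=0)
  nb .#.#.: next=#  (t=0,i=8, bit10=1)
  nb .#..#: next=#  (t=0,i=10, bit9=1)
  nb .#...: next=.  (t=0,i=13, bit8=0)
  nb ..###: next=.  (t=0,i=3, bit7=0)
  nb ..##.: next=.  (t=1,i=0, bit6=0)
  nb ..#.#: next=#  (t=5,i=13, bit5=1)
  nb ..#..: next=.  (t=0,i=12, bit4=0)
  nb ...##: next=.  (t=0,i=2, bit3=0)
  nb ...#.: next=#  (t=2,i=5, bit2=1)
  nb ....#: next=#  (t=0,i=1, bit1=1)
  nb .....: next=.  (t=2,i=1, bit0=0)
  bits 00111110111101011010011000100110 = 1056286246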